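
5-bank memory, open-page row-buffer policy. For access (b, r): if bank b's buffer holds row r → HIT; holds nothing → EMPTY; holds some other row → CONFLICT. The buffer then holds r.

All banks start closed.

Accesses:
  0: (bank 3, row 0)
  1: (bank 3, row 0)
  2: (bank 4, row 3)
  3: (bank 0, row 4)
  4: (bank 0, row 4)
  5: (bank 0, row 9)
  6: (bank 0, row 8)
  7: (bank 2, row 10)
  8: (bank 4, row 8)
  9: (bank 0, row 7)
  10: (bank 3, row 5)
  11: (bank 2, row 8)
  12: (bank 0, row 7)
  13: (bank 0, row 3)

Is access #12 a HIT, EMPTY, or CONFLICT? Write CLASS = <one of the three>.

CLASS = HIT

0: bank 3 row 0 — prev None → EMPTY
1: bank 3 row 0 — prev 0 → HIT
2: bank 4 row 3 — prev None → EMPTY
3: bank 0 row 4 — prev None → EMPTY
4: bank 0 row 4 — prev 4 → HIT
5: bank 0 row 9 — prev 4 → CONFLICT
6: bank 0 row 8 — prev 9 → CONFLICT
7: bank 2 row 10 — prev None → EMPTY
8: bank 4 row 8 — prev 3 → CONFLICT
9: bank 0 row 7 — prev 8 → CONFLICT
10: bank 3 row 5 — prev 0 → CONFLICT
11: bank 2 row 8 — prev 10 → CONFLICT
12: bank 0 row 7 — prev 7 → HIT
13: bank 0 row 3 — prev 7 → CONFLICT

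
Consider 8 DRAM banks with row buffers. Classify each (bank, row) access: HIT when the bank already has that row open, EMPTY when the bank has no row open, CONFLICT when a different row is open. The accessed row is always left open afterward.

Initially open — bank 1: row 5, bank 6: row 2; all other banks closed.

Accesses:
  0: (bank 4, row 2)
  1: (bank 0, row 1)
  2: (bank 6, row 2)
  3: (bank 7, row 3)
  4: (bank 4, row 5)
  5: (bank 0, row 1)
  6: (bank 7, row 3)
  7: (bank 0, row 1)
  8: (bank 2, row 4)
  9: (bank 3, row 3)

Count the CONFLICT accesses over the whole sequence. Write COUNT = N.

COUNT = 1

0: bank 4 row 2 — prev None → EMPTY
1: bank 0 row 1 — prev None → EMPTY
2: bank 6 row 2 — prev 2 → HIT
3: bank 7 row 3 — prev None → EMPTY
4: bank 4 row 5 — prev 2 → CONFLICT
5: bank 0 row 1 — prev 1 → HIT
6: bank 7 row 3 — prev 3 → HIT
7: bank 0 row 1 — prev 1 → HIT
8: bank 2 row 4 — prev None → EMPTY
9: bank 3 row 3 — prev None → EMPTY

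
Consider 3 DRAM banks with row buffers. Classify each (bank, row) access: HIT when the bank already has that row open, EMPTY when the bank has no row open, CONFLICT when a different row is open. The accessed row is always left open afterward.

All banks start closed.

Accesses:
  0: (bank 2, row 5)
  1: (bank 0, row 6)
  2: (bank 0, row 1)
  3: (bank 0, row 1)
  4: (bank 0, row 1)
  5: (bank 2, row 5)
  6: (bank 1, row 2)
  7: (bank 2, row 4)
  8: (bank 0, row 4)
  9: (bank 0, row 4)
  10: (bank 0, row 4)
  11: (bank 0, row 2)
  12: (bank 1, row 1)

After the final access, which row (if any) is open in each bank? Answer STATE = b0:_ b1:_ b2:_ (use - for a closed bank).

STATE = b0:2 b1:1 b2:4

step 0: bank2 None->5 [EMPTY]
step 1: bank0 None->6 [EMPTY]
step 2: bank0 6->1 [CONFLICT]
step 3: bank0 1->1 [HIT]
step 4: bank0 1->1 [HIT]
step 5: bank2 5->5 [HIT]
step 6: bank1 None->2 [EMPTY]
step 7: bank2 5->4 [CONFLICT]
step 8: bank0 1->4 [CONFLICT]
step 9: bank0 4->4 [HIT]
step 10: bank0 4->4 [HIT]
step 11: bank0 4->2 [CONFLICT]
step 12: bank1 2->1 [CONFLICT]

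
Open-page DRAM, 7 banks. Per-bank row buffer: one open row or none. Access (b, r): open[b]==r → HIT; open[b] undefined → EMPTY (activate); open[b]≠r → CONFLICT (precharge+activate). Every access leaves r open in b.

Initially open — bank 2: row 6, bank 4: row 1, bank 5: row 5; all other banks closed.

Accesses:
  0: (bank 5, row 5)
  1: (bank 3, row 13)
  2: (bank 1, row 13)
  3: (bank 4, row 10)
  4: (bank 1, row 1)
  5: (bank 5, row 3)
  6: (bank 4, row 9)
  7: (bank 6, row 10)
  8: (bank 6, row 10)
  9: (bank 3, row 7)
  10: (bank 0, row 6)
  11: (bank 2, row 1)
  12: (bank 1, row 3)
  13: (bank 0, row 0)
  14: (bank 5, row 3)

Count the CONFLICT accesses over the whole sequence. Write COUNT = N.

  [0] b5 r5: had r5 ⇒ H
  [1] b3 r13: no row ⇒ E
  [2] b1 r13: no row ⇒ E
  [3] b4 r10: had r1 ⇒ C
  [4] b1 r1: had r13 ⇒ C
  [5] b5 r3: had r5 ⇒ C
  [6] b4 r9: had r10 ⇒ C
  [7] b6 r10: no row ⇒ E
  [8] b6 r10: had r10 ⇒ H
  [9] b3 r7: had r13 ⇒ C
  [10] b0 r6: no row ⇒ E
  [11] b2 r1: had r6 ⇒ C
  [12] b1 r3: had r1 ⇒ C
  [13] b0 r0: had r6 ⇒ C
  [14] b5 r3: had r3 ⇒ H

COUNT = 8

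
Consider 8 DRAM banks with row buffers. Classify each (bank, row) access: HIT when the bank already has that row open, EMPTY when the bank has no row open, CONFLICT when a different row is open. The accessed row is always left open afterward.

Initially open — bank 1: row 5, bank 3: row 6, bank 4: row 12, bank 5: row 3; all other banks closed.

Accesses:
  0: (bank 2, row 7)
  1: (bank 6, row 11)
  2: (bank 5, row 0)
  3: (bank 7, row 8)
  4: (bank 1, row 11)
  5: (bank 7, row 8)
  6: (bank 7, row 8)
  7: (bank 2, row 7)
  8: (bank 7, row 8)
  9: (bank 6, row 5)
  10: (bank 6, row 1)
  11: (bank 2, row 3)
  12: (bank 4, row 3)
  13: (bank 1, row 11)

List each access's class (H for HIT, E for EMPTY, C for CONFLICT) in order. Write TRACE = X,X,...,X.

#0 (2,7) E
#1 (6,11) E
#2 (5,0) C  (was 3)
#3 (7,8) E
#4 (1,11) C  (was 5)
#5 (7,8) H  (was 8)
#6 (7,8) H  (was 8)
#7 (2,7) H  (was 7)
#8 (7,8) H  (was 8)
#9 (6,5) C  (was 11)
#10 (6,1) C  (was 5)
#11 (2,3) C  (was 7)
#12 (4,3) C  (was 12)
#13 (1,11) H  (was 11)

TRACE = E,E,C,E,C,H,H,H,H,C,C,C,C,H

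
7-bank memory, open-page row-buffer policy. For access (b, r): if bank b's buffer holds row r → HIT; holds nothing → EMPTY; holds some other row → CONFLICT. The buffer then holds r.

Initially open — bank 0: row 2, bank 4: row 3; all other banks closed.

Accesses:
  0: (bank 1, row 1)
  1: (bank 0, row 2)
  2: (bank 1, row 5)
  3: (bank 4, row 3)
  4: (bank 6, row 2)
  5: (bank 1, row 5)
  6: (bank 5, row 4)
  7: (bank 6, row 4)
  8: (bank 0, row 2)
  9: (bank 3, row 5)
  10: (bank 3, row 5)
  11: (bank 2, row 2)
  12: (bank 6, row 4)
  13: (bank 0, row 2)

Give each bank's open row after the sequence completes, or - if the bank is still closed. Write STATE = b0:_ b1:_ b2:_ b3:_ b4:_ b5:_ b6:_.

step 0: bank1 None->1 [EMPTY]
step 1: bank0 2->2 [HIT]
step 2: bank1 1->5 [CONFLICT]
step 3: bank4 3->3 [HIT]
step 4: bank6 None->2 [EMPTY]
step 5: bank1 5->5 [HIT]
step 6: bank5 None->4 [EMPTY]
step 7: bank6 2->4 [CONFLICT]
step 8: bank0 2->2 [HIT]
step 9: bank3 None->5 [EMPTY]
step 10: bank3 5->5 [HIT]
step 11: bank2 None->2 [EMPTY]
step 12: bank6 4->4 [HIT]
step 13: bank0 2->2 [HIT]

STATE = b0:2 b1:5 b2:2 b3:5 b4:3 b5:4 b6:4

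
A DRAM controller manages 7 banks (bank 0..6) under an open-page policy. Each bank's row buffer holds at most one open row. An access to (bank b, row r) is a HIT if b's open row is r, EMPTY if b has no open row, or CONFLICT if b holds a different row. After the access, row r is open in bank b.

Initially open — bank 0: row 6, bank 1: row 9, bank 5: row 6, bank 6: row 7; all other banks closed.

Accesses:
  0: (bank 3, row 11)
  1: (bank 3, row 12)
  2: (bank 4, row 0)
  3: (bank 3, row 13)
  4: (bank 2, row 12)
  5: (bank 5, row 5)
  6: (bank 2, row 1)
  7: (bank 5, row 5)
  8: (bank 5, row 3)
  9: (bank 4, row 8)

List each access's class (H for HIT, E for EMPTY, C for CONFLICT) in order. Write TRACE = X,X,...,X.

0: bank 3 row 11 — prev None → EMPTY
1: bank 3 row 12 — prev 11 → CONFLICT
2: bank 4 row 0 — prev None → EMPTY
3: bank 3 row 13 — prev 12 → CONFLICT
4: bank 2 row 12 — prev None → EMPTY
5: bank 5 row 5 — prev 6 → CONFLICT
6: bank 2 row 1 — prev 12 → CONFLICT
7: bank 5 row 5 — prev 5 → HIT
8: bank 5 row 3 — prev 5 → CONFLICT
9: bank 4 row 8 — prev 0 → CONFLICT

TRACE = E,C,E,C,E,C,C,H,C,C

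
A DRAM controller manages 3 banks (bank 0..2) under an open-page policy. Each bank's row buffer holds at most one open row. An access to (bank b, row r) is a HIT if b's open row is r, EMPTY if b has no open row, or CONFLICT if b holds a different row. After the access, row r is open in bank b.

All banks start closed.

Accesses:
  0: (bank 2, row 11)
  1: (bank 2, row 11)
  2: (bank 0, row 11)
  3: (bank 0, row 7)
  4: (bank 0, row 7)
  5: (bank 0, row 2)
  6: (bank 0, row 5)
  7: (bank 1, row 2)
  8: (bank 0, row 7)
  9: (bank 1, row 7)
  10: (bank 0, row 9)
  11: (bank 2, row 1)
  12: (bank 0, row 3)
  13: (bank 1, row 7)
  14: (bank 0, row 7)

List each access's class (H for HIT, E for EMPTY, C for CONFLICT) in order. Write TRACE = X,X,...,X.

step 0: bank2 None->11 [EMPTY]
step 1: bank2 11->11 [HIT]
step 2: bank0 None->11 [EMPTY]
step 3: bank0 11->7 [CONFLICT]
step 4: bank0 7->7 [HIT]
step 5: bank0 7->2 [CONFLICT]
step 6: bank0 2->5 [CONFLICT]
step 7: bank1 None->2 [EMPTY]
step 8: bank0 5->7 [CONFLICT]
step 9: bank1 2->7 [CONFLICT]
step 10: bank0 7->9 [CONFLICT]
step 11: bank2 11->1 [CONFLICT]
step 12: bank0 9->3 [CONFLICT]
step 13: bank1 7->7 [HIT]
step 14: bank0 3->7 [CONFLICT]

TRACE = E,H,E,C,H,C,C,E,C,C,C,C,C,H,C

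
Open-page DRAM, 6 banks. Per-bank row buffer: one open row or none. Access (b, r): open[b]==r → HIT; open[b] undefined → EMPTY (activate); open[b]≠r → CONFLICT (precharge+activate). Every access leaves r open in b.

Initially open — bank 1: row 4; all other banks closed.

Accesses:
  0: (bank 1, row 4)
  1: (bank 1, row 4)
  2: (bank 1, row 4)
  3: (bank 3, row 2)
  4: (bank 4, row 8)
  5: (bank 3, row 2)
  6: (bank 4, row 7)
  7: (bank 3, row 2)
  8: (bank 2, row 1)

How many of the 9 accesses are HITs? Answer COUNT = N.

step 0: bank1 4->4 [HIT]
step 1: bank1 4->4 [HIT]
step 2: bank1 4->4 [HIT]
step 3: bank3 None->2 [EMPTY]
step 4: bank4 None->8 [EMPTY]
step 5: bank3 2->2 [HIT]
step 6: bank4 8->7 [CONFLICT]
step 7: bank3 2->2 [HIT]
step 8: bank2 None->1 [EMPTY]

COUNT = 5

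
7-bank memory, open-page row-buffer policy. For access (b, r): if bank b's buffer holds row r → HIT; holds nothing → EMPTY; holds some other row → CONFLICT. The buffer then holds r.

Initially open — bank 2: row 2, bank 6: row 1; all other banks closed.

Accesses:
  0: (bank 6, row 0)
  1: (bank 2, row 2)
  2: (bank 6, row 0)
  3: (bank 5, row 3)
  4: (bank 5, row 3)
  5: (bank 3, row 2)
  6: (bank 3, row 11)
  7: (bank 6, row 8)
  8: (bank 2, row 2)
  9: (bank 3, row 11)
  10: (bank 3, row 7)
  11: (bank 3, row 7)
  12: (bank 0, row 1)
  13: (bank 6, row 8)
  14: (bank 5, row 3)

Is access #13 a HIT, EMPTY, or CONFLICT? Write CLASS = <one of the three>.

#0 (6,0) C  (was 1)
#1 (2,2) H  (was 2)
#2 (6,0) H  (was 0)
#3 (5,3) E
#4 (5,3) H  (was 3)
#5 (3,2) E
#6 (3,11) C  (was 2)
#7 (6,8) C  (was 0)
#8 (2,2) H  (was 2)
#9 (3,11) H  (was 11)
#10 (3,7) C  (was 11)
#11 (3,7) H  (was 7)
#12 (0,1) E
#13 (6,8) H  (was 8)
#14 (5,3) H  (was 3)

CLASS = HIT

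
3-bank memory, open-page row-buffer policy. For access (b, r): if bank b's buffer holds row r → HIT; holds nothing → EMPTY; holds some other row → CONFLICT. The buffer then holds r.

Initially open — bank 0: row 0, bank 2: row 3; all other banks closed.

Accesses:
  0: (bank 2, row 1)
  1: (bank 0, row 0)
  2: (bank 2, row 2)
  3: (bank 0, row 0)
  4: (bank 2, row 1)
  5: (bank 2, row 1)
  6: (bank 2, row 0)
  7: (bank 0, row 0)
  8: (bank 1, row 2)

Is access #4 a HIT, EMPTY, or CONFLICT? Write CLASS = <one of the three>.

CLASS = CONFLICT

#0 (2,1) C  (was 3)
#1 (0,0) H  (was 0)
#2 (2,2) C  (was 1)
#3 (0,0) H  (was 0)
#4 (2,1) C  (was 2)
#5 (2,1) H  (was 1)
#6 (2,0) C  (was 1)
#7 (0,0) H  (was 0)
#8 (1,2) E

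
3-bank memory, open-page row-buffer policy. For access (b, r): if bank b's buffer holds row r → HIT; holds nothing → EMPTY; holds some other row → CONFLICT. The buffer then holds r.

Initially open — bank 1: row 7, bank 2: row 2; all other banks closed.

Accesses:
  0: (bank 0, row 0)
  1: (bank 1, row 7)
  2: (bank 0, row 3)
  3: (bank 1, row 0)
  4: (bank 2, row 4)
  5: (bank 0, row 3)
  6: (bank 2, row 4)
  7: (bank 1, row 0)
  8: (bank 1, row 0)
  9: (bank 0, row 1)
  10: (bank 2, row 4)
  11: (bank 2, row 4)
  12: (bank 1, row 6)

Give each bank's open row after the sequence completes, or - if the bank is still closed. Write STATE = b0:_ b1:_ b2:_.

STATE = b0:1 b1:6 b2:4

  [0] b0 r0: no row ⇒ E
  [1] b1 r7: had r7 ⇒ H
  [2] b0 r3: had r0 ⇒ C
  [3] b1 r0: had r7 ⇒ C
  [4] b2 r4: had r2 ⇒ C
  [5] b0 r3: had r3 ⇒ H
  [6] b2 r4: had r4 ⇒ H
  [7] b1 r0: had r0 ⇒ H
  [8] b1 r0: had r0 ⇒ H
  [9] b0 r1: had r3 ⇒ C
  [10] b2 r4: had r4 ⇒ H
  [11] b2 r4: had r4 ⇒ H
  [12] b1 r6: had r0 ⇒ C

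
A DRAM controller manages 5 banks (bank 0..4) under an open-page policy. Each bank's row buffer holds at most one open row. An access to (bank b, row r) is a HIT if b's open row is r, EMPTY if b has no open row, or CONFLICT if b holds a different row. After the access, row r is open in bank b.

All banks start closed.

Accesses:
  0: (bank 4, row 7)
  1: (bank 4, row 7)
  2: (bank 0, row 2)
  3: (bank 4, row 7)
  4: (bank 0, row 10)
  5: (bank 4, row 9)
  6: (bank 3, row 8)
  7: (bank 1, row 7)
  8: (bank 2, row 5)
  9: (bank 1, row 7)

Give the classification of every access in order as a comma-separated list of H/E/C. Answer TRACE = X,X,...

step 0: bank4 None->7 [EMPTY]
step 1: bank4 7->7 [HIT]
step 2: bank0 None->2 [EMPTY]
step 3: bank4 7->7 [HIT]
step 4: bank0 2->10 [CONFLICT]
step 5: bank4 7->9 [CONFLICT]
step 6: bank3 None->8 [EMPTY]
step 7: bank1 None->7 [EMPTY]
step 8: bank2 None->5 [EMPTY]
step 9: bank1 7->7 [HIT]

TRACE = E,H,E,H,C,C,E,E,E,H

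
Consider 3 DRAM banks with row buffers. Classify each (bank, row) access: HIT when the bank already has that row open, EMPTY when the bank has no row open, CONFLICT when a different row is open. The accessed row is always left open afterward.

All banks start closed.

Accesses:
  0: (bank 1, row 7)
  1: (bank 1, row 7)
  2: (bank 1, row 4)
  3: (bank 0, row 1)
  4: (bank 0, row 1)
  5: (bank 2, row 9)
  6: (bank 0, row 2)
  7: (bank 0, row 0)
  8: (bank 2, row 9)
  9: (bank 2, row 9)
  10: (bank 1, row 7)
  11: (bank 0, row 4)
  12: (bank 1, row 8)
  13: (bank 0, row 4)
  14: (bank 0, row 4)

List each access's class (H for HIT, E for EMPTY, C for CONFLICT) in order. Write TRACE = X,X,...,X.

  [0] b1 r7: no row ⇒ E
  [1] b1 r7: had r7 ⇒ H
  [2] b1 r4: had r7 ⇒ C
  [3] b0 r1: no row ⇒ E
  [4] b0 r1: had r1 ⇒ H
  [5] b2 r9: no row ⇒ E
  [6] b0 r2: had r1 ⇒ C
  [7] b0 r0: had r2 ⇒ C
  [8] b2 r9: had r9 ⇒ H
  [9] b2 r9: had r9 ⇒ H
  [10] b1 r7: had r4 ⇒ C
  [11] b0 r4: had r0 ⇒ C
  [12] b1 r8: had r7 ⇒ C
  [13] b0 r4: had r4 ⇒ H
  [14] b0 r4: had r4 ⇒ H

TRACE = E,H,C,E,H,E,C,C,H,H,C,C,C,H,H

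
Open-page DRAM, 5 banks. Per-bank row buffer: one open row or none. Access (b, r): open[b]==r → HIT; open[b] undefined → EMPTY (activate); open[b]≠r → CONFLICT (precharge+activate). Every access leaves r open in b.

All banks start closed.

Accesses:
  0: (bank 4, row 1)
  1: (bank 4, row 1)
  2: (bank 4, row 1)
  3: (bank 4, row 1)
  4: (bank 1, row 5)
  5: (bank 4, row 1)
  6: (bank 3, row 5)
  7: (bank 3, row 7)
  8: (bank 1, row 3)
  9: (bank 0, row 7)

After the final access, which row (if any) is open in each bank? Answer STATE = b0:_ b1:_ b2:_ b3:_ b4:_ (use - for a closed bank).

STATE = b0:7 b1:3 b2:- b3:7 b4:1

  [0] b4 r1: no row ⇒ E
  [1] b4 r1: had r1 ⇒ H
  [2] b4 r1: had r1 ⇒ H
  [3] b4 r1: had r1 ⇒ H
  [4] b1 r5: no row ⇒ E
  [5] b4 r1: had r1 ⇒ H
  [6] b3 r5: no row ⇒ E
  [7] b3 r7: had r5 ⇒ C
  [8] b1 r3: had r5 ⇒ C
  [9] b0 r7: no row ⇒ E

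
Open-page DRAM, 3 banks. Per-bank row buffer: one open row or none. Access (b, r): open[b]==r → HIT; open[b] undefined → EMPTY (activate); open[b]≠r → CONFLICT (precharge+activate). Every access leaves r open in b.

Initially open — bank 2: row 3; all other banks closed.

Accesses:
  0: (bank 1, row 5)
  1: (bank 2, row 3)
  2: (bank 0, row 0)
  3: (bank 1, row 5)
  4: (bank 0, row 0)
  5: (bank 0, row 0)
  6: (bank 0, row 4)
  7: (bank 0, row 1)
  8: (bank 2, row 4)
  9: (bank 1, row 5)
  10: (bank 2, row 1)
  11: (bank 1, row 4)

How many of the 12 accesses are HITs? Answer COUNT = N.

  [0] b1 r5: no row ⇒ E
  [1] b2 r3: had r3 ⇒ H
  [2] b0 r0: no row ⇒ E
  [3] b1 r5: had r5 ⇒ H
  [4] b0 r0: had r0 ⇒ H
  [5] b0 r0: had r0 ⇒ H
  [6] b0 r4: had r0 ⇒ C
  [7] b0 r1: had r4 ⇒ C
  [8] b2 r4: had r3 ⇒ C
  [9] b1 r5: had r5 ⇒ H
  [10] b2 r1: had r4 ⇒ C
  [11] b1 r4: had r5 ⇒ C

COUNT = 5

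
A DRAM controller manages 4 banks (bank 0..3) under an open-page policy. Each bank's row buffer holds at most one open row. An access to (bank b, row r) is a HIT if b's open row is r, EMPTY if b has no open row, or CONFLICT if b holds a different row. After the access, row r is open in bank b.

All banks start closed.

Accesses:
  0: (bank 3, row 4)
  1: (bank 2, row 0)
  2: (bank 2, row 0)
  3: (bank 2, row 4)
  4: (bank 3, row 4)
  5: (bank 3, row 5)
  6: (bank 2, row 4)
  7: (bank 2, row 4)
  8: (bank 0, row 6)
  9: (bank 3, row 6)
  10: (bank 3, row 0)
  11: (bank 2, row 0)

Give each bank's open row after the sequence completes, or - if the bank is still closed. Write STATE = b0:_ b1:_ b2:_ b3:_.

#0 (3,4) E
#1 (2,0) E
#2 (2,0) H  (was 0)
#3 (2,4) C  (was 0)
#4 (3,4) H  (was 4)
#5 (3,5) C  (was 4)
#6 (2,4) H  (was 4)
#7 (2,4) H  (was 4)
#8 (0,6) E
#9 (3,6) C  (was 5)
#10 (3,0) C  (was 6)
#11 (2,0) C  (was 4)

STATE = b0:6 b1:- b2:0 b3:0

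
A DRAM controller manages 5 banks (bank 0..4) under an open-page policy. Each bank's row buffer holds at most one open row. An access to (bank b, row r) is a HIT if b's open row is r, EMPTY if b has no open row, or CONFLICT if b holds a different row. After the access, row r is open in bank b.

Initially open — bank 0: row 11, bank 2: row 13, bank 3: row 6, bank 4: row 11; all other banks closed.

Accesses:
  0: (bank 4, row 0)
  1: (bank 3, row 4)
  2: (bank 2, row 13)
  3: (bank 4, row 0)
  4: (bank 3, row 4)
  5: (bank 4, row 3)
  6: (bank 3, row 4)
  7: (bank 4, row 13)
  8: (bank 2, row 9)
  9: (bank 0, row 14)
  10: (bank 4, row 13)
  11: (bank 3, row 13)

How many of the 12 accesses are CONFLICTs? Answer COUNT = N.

step 0: bank4 11->0 [CONFLICT]
step 1: bank3 6->4 [CONFLICT]
step 2: bank2 13->13 [HIT]
step 3: bank4 0->0 [HIT]
step 4: bank3 4->4 [HIT]
step 5: bank4 0->3 [CONFLICT]
step 6: bank3 4->4 [HIT]
step 7: bank4 3->13 [CONFLICT]
step 8: bank2 13->9 [CONFLICT]
step 9: bank0 11->14 [CONFLICT]
step 10: bank4 13->13 [HIT]
step 11: bank3 4->13 [CONFLICT]

COUNT = 7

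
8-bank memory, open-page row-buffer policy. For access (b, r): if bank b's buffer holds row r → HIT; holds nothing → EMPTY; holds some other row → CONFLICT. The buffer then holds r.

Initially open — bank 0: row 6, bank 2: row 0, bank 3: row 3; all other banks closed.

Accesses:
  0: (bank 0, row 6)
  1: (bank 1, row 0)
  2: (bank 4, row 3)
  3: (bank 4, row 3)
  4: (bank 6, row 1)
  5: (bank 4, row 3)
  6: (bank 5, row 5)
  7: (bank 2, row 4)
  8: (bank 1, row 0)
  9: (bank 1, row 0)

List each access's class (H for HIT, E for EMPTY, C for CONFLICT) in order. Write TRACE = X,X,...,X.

0: bank 0 row 6 — prev 6 → HIT
1: bank 1 row 0 — prev None → EMPTY
2: bank 4 row 3 — prev None → EMPTY
3: bank 4 row 3 — prev 3 → HIT
4: bank 6 row 1 — prev None → EMPTY
5: bank 4 row 3 — prev 3 → HIT
6: bank 5 row 5 — prev None → EMPTY
7: bank 2 row 4 — prev 0 → CONFLICT
8: bank 1 row 0 — prev 0 → HIT
9: bank 1 row 0 — prev 0 → HIT

TRACE = H,E,E,H,E,H,E,C,H,H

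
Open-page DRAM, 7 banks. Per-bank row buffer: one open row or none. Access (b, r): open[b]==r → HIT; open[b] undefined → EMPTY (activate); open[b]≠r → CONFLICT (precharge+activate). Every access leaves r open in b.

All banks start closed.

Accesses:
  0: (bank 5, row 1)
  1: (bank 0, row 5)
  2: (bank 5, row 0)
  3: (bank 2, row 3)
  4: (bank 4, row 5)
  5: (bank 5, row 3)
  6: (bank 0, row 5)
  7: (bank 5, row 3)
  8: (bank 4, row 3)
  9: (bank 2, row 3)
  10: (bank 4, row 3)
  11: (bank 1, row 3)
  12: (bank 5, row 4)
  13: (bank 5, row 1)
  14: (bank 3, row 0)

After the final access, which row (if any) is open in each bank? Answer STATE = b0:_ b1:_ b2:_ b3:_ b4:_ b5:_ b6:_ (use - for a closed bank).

  [0] b5 r1: no row ⇒ E
  [1] b0 r5: no row ⇒ E
  [2] b5 r0: had r1 ⇒ C
  [3] b2 r3: no row ⇒ E
  [4] b4 r5: no row ⇒ E
  [5] b5 r3: had r0 ⇒ C
  [6] b0 r5: had r5 ⇒ H
  [7] b5 r3: had r3 ⇒ H
  [8] b4 r3: had r5 ⇒ C
  [9] b2 r3: had r3 ⇒ H
  [10] b4 r3: had r3 ⇒ H
  [11] b1 r3: no row ⇒ E
  [12] b5 r4: had r3 ⇒ C
  [13] b5 r1: had r4 ⇒ C
  [14] b3 r0: no row ⇒ E

STATE = b0:5 b1:3 b2:3 b3:0 b4:3 b5:1 b6:-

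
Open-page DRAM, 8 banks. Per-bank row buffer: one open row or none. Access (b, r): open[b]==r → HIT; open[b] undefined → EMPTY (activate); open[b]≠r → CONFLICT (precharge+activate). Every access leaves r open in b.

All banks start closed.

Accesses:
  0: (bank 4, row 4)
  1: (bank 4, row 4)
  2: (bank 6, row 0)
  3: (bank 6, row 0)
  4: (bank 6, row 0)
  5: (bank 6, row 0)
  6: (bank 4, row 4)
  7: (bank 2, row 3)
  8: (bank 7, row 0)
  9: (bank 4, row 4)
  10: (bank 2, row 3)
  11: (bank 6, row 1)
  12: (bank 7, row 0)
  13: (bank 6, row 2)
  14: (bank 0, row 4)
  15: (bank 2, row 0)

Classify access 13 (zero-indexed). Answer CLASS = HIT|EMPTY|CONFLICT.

CLASS = CONFLICT

0: bank 4 row 4 — prev None → EMPTY
1: bank 4 row 4 — prev 4 → HIT
2: bank 6 row 0 — prev None → EMPTY
3: bank 6 row 0 — prev 0 → HIT
4: bank 6 row 0 — prev 0 → HIT
5: bank 6 row 0 — prev 0 → HIT
6: bank 4 row 4 — prev 4 → HIT
7: bank 2 row 3 — prev None → EMPTY
8: bank 7 row 0 — prev None → EMPTY
9: bank 4 row 4 — prev 4 → HIT
10: bank 2 row 3 — prev 3 → HIT
11: bank 6 row 1 — prev 0 → CONFLICT
12: bank 7 row 0 — prev 0 → HIT
13: bank 6 row 2 — prev 1 → CONFLICT
14: bank 0 row 4 — prev None → EMPTY
15: bank 2 row 0 — prev 3 → CONFLICT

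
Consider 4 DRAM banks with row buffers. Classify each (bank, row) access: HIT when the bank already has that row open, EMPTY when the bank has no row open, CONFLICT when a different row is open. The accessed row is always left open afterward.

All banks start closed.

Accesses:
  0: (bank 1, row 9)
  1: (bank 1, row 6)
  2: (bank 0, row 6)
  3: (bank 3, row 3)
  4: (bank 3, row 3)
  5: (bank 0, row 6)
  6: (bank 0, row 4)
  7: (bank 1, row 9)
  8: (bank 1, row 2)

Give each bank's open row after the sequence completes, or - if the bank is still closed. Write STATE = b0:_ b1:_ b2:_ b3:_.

step 0: bank1 None->9 [EMPTY]
step 1: bank1 9->6 [CONFLICT]
step 2: bank0 None->6 [EMPTY]
step 3: bank3 None->3 [EMPTY]
step 4: bank3 3->3 [HIT]
step 5: bank0 6->6 [HIT]
step 6: bank0 6->4 [CONFLICT]
step 7: bank1 6->9 [CONFLICT]
step 8: bank1 9->2 [CONFLICT]

STATE = b0:4 b1:2 b2:- b3:3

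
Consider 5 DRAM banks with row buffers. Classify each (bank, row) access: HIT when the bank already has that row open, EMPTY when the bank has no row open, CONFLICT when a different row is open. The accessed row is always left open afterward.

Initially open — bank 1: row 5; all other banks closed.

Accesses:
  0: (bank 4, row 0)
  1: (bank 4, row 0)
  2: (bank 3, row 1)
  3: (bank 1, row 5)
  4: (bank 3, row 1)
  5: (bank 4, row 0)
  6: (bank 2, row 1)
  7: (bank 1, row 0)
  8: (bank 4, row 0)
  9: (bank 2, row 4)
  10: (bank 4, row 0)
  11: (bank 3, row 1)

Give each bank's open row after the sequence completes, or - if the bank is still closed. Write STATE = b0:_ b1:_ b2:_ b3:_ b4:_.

0: bank 4 row 0 — prev None → EMPTY
1: bank 4 row 0 — prev 0 → HIT
2: bank 3 row 1 — prev None → EMPTY
3: bank 1 row 5 — prev 5 → HIT
4: bank 3 row 1 — prev 1 → HIT
5: bank 4 row 0 — prev 0 → HIT
6: bank 2 row 1 — prev None → EMPTY
7: bank 1 row 0 — prev 5 → CONFLICT
8: bank 4 row 0 — prev 0 → HIT
9: bank 2 row 4 — prev 1 → CONFLICT
10: bank 4 row 0 — prev 0 → HIT
11: bank 3 row 1 — prev 1 → HIT

STATE = b0:- b1:0 b2:4 b3:1 b4:0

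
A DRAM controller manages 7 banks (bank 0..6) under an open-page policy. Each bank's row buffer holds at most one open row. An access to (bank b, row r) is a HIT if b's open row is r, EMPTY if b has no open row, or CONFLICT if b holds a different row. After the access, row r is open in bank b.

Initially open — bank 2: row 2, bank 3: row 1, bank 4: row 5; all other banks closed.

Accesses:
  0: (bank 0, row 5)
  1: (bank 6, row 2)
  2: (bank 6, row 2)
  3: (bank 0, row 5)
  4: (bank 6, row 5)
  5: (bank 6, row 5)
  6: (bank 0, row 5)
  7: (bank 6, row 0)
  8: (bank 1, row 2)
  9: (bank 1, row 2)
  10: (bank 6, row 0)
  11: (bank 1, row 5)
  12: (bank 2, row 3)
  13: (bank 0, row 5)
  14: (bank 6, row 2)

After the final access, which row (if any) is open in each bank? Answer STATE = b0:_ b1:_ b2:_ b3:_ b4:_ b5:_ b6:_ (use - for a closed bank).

0: bank 0 row 5 — prev None → EMPTY
1: bank 6 row 2 — prev None → EMPTY
2: bank 6 row 2 — prev 2 → HIT
3: bank 0 row 5 — prev 5 → HIT
4: bank 6 row 5 — prev 2 → CONFLICT
5: bank 6 row 5 — prev 5 → HIT
6: bank 0 row 5 — prev 5 → HIT
7: bank 6 row 0 — prev 5 → CONFLICT
8: bank 1 row 2 — prev None → EMPTY
9: bank 1 row 2 — prev 2 → HIT
10: bank 6 row 0 — prev 0 → HIT
11: bank 1 row 5 — prev 2 → CONFLICT
12: bank 2 row 3 — prev 2 → CONFLICT
13: bank 0 row 5 — prev 5 → HIT
14: bank 6 row 2 — prev 0 → CONFLICT

STATE = b0:5 b1:5 b2:3 b3:1 b4:5 b5:- b6:2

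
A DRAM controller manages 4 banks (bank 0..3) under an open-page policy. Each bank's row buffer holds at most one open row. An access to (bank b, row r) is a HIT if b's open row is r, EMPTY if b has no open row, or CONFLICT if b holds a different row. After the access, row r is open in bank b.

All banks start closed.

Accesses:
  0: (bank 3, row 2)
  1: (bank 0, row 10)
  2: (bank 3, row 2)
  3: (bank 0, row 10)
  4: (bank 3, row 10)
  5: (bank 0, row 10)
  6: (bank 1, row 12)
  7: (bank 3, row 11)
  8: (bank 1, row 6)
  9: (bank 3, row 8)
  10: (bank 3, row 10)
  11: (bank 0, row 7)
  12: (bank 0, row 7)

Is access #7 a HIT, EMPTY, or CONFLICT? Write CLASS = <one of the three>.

CLASS = CONFLICT

  [0] b3 r2: no row ⇒ E
  [1] b0 r10: no row ⇒ E
  [2] b3 r2: had r2 ⇒ H
  [3] b0 r10: had r10 ⇒ H
  [4] b3 r10: had r2 ⇒ C
  [5] b0 r10: had r10 ⇒ H
  [6] b1 r12: no row ⇒ E
  [7] b3 r11: had r10 ⇒ C
  [8] b1 r6: had r12 ⇒ C
  [9] b3 r8: had r11 ⇒ C
  [10] b3 r10: had r8 ⇒ C
  [11] b0 r7: had r10 ⇒ C
  [12] b0 r7: had r7 ⇒ H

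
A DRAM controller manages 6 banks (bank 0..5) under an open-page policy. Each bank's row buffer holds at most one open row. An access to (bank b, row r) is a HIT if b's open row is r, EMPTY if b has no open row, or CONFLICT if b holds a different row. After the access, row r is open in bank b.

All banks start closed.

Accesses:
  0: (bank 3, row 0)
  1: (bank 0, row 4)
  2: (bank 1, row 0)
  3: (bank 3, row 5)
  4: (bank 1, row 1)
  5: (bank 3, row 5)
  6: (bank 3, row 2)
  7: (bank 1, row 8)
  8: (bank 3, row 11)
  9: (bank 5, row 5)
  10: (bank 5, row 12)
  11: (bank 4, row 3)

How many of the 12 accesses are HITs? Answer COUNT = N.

  [0] b3 r0: no row ⇒ E
  [1] b0 r4: no row ⇒ E
  [2] b1 r0: no row ⇒ E
  [3] b3 r5: had r0 ⇒ C
  [4] b1 r1: had r0 ⇒ C
  [5] b3 r5: had r5 ⇒ H
  [6] b3 r2: had r5 ⇒ C
  [7] b1 r8: had r1 ⇒ C
  [8] b3 r11: had r2 ⇒ C
  [9] b5 r5: no row ⇒ E
  [10] b5 r12: had r5 ⇒ C
  [11] b4 r3: no row ⇒ E

COUNT = 1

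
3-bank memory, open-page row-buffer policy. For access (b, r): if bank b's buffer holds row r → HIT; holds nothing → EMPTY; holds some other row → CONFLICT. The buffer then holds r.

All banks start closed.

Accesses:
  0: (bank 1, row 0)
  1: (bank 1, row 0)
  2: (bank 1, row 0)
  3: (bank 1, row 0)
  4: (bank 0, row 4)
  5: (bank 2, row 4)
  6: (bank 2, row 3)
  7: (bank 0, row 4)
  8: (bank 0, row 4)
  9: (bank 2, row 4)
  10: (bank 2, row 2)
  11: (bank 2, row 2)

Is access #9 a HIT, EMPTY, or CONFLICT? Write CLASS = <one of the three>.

CLASS = CONFLICT

0: bank 1 row 0 — prev None → EMPTY
1: bank 1 row 0 — prev 0 → HIT
2: bank 1 row 0 — prev 0 → HIT
3: bank 1 row 0 — prev 0 → HIT
4: bank 0 row 4 — prev None → EMPTY
5: bank 2 row 4 — prev None → EMPTY
6: bank 2 row 3 — prev 4 → CONFLICT
7: bank 0 row 4 — prev 4 → HIT
8: bank 0 row 4 — prev 4 → HIT
9: bank 2 row 4 — prev 3 → CONFLICT
10: bank 2 row 2 — prev 4 → CONFLICT
11: bank 2 row 2 — prev 2 → HIT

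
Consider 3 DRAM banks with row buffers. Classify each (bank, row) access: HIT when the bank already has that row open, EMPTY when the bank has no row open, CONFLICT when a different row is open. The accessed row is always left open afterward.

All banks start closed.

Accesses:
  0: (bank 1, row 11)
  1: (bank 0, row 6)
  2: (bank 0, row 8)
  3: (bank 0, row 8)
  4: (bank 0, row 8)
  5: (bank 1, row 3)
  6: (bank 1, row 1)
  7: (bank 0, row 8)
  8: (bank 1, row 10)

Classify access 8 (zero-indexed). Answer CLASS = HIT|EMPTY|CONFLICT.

  [0] b1 r11: no row ⇒ E
  [1] b0 r6: no row ⇒ E
  [2] b0 r8: had r6 ⇒ C
  [3] b0 r8: had r8 ⇒ H
  [4] b0 r8: had r8 ⇒ H
  [5] b1 r3: had r11 ⇒ C
  [6] b1 r1: had r3 ⇒ C
  [7] b0 r8: had r8 ⇒ H
  [8] b1 r10: had r1 ⇒ C

CLASS = CONFLICT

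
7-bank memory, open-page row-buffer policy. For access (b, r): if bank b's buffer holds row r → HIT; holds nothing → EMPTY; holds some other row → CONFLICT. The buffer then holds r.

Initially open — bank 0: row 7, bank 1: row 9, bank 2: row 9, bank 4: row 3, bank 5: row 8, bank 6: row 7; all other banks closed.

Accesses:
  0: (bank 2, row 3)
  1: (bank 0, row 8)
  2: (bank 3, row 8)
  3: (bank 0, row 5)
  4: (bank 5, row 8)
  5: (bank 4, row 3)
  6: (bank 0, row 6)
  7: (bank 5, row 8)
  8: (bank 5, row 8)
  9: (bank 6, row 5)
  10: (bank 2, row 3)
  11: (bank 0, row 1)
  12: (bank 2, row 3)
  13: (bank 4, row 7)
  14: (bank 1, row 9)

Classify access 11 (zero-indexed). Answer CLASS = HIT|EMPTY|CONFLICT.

0: bank 2 row 3 — prev 9 → CONFLICT
1: bank 0 row 8 — prev 7 → CONFLICT
2: bank 3 row 8 — prev None → EMPTY
3: bank 0 row 5 — prev 8 → CONFLICT
4: bank 5 row 8 — prev 8 → HIT
5: bank 4 row 3 — prev 3 → HIT
6: bank 0 row 6 — prev 5 → CONFLICT
7: bank 5 row 8 — prev 8 → HIT
8: bank 5 row 8 — prev 8 → HIT
9: bank 6 row 5 — prev 7 → CONFLICT
10: bank 2 row 3 — prev 3 → HIT
11: bank 0 row 1 — prev 6 → CONFLICT
12: bank 2 row 3 — prev 3 → HIT
13: bank 4 row 7 — prev 3 → CONFLICT
14: bank 1 row 9 — prev 9 → HIT

CLASS = CONFLICT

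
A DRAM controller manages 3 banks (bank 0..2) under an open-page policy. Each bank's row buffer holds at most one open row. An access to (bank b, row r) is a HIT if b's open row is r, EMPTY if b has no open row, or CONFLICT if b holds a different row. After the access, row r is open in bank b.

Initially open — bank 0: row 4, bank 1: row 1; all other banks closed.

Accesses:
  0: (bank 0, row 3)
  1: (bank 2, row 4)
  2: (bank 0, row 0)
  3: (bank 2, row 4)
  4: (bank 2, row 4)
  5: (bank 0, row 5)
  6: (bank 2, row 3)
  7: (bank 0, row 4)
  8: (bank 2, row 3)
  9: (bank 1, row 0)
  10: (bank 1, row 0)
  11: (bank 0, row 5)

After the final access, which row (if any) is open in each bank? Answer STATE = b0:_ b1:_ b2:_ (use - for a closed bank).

#0 (0,3) C  (was 4)
#1 (2,4) E
#2 (0,0) C  (was 3)
#3 (2,4) H  (was 4)
#4 (2,4) H  (was 4)
#5 (0,5) C  (was 0)
#6 (2,3) C  (was 4)
#7 (0,4) C  (was 5)
#8 (2,3) H  (was 3)
#9 (1,0) C  (was 1)
#10 (1,0) H  (was 0)
#11 (0,5) C  (was 4)

STATE = b0:5 b1:0 b2:3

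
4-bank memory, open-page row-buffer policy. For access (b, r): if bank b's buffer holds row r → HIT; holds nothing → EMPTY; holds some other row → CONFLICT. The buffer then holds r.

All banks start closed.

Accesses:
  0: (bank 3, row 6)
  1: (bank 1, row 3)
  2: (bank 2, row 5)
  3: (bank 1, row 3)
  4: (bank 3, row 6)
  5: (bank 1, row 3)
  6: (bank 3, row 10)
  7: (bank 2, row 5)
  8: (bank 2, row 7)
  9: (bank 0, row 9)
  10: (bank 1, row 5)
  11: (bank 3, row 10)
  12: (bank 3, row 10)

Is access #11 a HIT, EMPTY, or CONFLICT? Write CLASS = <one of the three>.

CLASS = HIT

step 0: bank3 None->6 [EMPTY]
step 1: bank1 None->3 [EMPTY]
step 2: bank2 None->5 [EMPTY]
step 3: bank1 3->3 [HIT]
step 4: bank3 6->6 [HIT]
step 5: bank1 3->3 [HIT]
step 6: bank3 6->10 [CONFLICT]
step 7: bank2 5->5 [HIT]
step 8: bank2 5->7 [CONFLICT]
step 9: bank0 None->9 [EMPTY]
step 10: bank1 3->5 [CONFLICT]
step 11: bank3 10->10 [HIT]
step 12: bank3 10->10 [HIT]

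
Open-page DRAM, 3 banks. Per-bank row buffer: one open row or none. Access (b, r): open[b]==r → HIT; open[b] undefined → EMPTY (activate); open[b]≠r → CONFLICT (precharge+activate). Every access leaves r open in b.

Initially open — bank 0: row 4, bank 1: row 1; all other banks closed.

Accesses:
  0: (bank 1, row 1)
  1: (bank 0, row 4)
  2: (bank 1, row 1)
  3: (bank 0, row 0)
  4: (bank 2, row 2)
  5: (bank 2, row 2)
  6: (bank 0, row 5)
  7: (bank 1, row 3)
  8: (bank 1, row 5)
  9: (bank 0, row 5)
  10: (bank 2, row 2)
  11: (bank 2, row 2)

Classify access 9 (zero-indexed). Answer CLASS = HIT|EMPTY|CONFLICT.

step 0: bank1 1->1 [HIT]
step 1: bank0 4->4 [HIT]
step 2: bank1 1->1 [HIT]
step 3: bank0 4->0 [CONFLICT]
step 4: bank2 None->2 [EMPTY]
step 5: bank2 2->2 [HIT]
step 6: bank0 0->5 [CONFLICT]
step 7: bank1 1->3 [CONFLICT]
step 8: bank1 3->5 [CONFLICT]
step 9: bank0 5->5 [HIT]
step 10: bank2 2->2 [HIT]
step 11: bank2 2->2 [HIT]

CLASS = HIT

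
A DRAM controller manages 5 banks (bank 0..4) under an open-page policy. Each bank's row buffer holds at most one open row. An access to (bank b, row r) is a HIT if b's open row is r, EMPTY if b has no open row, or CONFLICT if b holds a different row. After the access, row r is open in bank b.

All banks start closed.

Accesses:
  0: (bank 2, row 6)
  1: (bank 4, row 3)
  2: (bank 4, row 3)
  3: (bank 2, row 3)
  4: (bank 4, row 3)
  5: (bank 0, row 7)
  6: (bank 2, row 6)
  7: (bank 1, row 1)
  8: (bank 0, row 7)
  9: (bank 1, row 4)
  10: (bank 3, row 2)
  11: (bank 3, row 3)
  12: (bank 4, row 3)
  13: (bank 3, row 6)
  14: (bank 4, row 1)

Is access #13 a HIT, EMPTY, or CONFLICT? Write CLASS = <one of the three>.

0: bank 2 row 6 — prev None → EMPTY
1: bank 4 row 3 — prev None → EMPTY
2: bank 4 row 3 — prev 3 → HIT
3: bank 2 row 3 — prev 6 → CONFLICT
4: bank 4 row 3 — prev 3 → HIT
5: bank 0 row 7 — prev None → EMPTY
6: bank 2 row 6 — prev 3 → CONFLICT
7: bank 1 row 1 — prev None → EMPTY
8: bank 0 row 7 — prev 7 → HIT
9: bank 1 row 4 — prev 1 → CONFLICT
10: bank 3 row 2 — prev None → EMPTY
11: bank 3 row 3 — prev 2 → CONFLICT
12: bank 4 row 3 — prev 3 → HIT
13: bank 3 row 6 — prev 3 → CONFLICT
14: bank 4 row 1 — prev 3 → CONFLICT

CLASS = CONFLICT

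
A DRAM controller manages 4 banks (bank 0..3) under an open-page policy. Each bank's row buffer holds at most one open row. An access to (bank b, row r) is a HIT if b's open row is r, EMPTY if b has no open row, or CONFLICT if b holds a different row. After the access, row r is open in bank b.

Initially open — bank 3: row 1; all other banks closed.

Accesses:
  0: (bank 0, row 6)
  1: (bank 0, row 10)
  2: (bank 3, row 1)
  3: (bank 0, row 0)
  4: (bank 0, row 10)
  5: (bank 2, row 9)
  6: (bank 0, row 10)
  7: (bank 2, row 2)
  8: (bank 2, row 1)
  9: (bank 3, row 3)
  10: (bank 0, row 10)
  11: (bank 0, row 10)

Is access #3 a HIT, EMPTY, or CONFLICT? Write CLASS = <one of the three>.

CLASS = CONFLICT

  [0] b0 r6: no row ⇒ E
  [1] b0 r10: had r6 ⇒ C
  [2] b3 r1: had r1 ⇒ H
  [3] b0 r0: had r10 ⇒ C
  [4] b0 r10: had r0 ⇒ C
  [5] b2 r9: no row ⇒ E
  [6] b0 r10: had r10 ⇒ H
  [7] b2 r2: had r9 ⇒ C
  [8] b2 r1: had r2 ⇒ C
  [9] b3 r3: had r1 ⇒ C
  [10] b0 r10: had r10 ⇒ H
  [11] b0 r10: had r10 ⇒ H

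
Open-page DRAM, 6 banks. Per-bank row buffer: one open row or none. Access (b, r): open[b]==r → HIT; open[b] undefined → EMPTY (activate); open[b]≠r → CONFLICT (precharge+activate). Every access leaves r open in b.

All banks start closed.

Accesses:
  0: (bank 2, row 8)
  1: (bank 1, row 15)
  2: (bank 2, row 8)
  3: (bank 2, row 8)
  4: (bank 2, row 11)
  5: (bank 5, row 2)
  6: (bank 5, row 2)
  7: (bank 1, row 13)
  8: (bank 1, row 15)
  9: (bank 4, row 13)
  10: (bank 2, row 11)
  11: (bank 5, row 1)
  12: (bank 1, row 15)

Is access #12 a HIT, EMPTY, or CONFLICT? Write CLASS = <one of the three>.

CLASS = HIT

  [0] b2 r8: no row ⇒ E
  [1] b1 r15: no row ⇒ E
  [2] b2 r8: had r8 ⇒ H
  [3] b2 r8: had r8 ⇒ H
  [4] b2 r11: had r8 ⇒ C
  [5] b5 r2: no row ⇒ E
  [6] b5 r2: had r2 ⇒ H
  [7] b1 r13: had r15 ⇒ C
  [8] b1 r15: had r13 ⇒ C
  [9] b4 r13: no row ⇒ E
  [10] b2 r11: had r11 ⇒ H
  [11] b5 r1: had r2 ⇒ C
  [12] b1 r15: had r15 ⇒ H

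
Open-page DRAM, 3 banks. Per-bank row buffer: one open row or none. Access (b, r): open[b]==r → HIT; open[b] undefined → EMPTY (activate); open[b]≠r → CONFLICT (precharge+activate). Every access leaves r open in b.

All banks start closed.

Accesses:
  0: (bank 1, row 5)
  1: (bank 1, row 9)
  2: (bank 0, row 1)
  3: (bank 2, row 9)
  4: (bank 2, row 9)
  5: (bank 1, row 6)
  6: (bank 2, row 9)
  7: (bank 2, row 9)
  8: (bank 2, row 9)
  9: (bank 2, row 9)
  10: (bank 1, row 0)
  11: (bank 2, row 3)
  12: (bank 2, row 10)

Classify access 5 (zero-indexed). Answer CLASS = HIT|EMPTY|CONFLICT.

CLASS = CONFLICT

step 0: bank1 None->5 [EMPTY]
step 1: bank1 5->9 [CONFLICT]
step 2: bank0 None->1 [EMPTY]
step 3: bank2 None->9 [EMPTY]
step 4: bank2 9->9 [HIT]
step 5: bank1 9->6 [CONFLICT]
step 6: bank2 9->9 [HIT]
step 7: bank2 9->9 [HIT]
step 8: bank2 9->9 [HIT]
step 9: bank2 9->9 [HIT]
step 10: bank1 6->0 [CONFLICT]
step 11: bank2 9->3 [CONFLICT]
step 12: bank2 3->10 [CONFLICT]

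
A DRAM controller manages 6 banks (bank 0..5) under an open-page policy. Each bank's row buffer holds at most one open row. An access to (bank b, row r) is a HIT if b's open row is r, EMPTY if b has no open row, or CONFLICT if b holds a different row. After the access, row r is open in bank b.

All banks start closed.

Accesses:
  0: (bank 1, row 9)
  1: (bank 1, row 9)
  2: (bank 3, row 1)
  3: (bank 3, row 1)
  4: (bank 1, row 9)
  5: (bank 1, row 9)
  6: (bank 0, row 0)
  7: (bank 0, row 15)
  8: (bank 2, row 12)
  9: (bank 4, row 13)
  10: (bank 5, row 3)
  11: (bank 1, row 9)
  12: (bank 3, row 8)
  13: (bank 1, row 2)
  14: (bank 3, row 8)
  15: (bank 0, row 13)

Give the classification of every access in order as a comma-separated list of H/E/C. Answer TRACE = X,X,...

TRACE = E,H,E,H,H,H,E,C,E,E,E,H,C,C,H,C

  [0] b1 r9: no row ⇒ E
  [1] b1 r9: had r9 ⇒ H
  [2] b3 r1: no row ⇒ E
  [3] b3 r1: had r1 ⇒ H
  [4] b1 r9: had r9 ⇒ H
  [5] b1 r9: had r9 ⇒ H
  [6] b0 r0: no row ⇒ E
  [7] b0 r15: had r0 ⇒ C
  [8] b2 r12: no row ⇒ E
  [9] b4 r13: no row ⇒ E
  [10] b5 r3: no row ⇒ E
  [11] b1 r9: had r9 ⇒ H
  [12] b3 r8: had r1 ⇒ C
  [13] b1 r2: had r9 ⇒ C
  [14] b3 r8: had r8 ⇒ H
  [15] b0 r13: had r15 ⇒ C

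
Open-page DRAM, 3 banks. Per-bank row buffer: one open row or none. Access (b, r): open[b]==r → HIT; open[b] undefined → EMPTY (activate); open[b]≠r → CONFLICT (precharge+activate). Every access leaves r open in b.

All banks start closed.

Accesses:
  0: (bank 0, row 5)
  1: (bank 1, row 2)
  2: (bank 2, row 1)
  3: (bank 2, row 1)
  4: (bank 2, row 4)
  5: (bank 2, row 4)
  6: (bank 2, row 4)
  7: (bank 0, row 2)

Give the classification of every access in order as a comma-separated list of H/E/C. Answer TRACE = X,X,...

step 0: bank0 None->5 [EMPTY]
step 1: bank1 None->2 [EMPTY]
step 2: bank2 None->1 [EMPTY]
step 3: bank2 1->1 [HIT]
step 4: bank2 1->4 [CONFLICT]
step 5: bank2 4->4 [HIT]
step 6: bank2 4->4 [HIT]
step 7: bank0 5->2 [CONFLICT]

TRACE = E,E,E,H,C,H,H,C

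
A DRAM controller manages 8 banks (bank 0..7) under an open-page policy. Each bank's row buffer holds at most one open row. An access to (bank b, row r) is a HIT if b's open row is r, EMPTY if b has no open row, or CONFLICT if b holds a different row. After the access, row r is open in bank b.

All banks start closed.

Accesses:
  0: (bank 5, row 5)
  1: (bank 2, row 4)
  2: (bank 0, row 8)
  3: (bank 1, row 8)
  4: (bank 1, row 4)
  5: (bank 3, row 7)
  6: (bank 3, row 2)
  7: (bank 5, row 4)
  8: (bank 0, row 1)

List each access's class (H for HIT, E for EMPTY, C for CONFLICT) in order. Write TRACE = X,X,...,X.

TRACE = E,E,E,E,C,E,C,C,C

  [0] b5 r5: no row ⇒ E
  [1] b2 r4: no row ⇒ E
  [2] b0 r8: no row ⇒ E
  [3] b1 r8: no row ⇒ E
  [4] b1 r4: had r8 ⇒ C
  [5] b3 r7: no row ⇒ E
  [6] b3 r2: had r7 ⇒ C
  [7] b5 r4: had r5 ⇒ C
  [8] b0 r1: had r8 ⇒ C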